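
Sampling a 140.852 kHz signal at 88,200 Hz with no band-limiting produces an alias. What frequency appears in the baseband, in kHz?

35.548 kHz

Nyquist = 88,200/2 = 44,100 Hz; 140,852 Hz exceeds it.
Alias = |140,852 − 2×88,200| = |140,852 − 176,400| = 35,548 Hz = 35.548 kHz.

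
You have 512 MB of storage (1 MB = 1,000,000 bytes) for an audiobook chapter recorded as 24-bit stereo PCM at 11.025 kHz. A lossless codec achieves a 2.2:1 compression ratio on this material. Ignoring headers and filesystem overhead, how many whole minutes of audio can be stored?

Uncompressed byte rate = 11,025 × 3 × 2 = 66,150 bytes/s.
After 2.2:1 compression, effective rate ≈ 30068.18 bytes/s.
Capacity = 512 × 1,000,000 = 512,000,000 bytes.
512,000,000 / effective rate ≈ 17027.97 s → 283 minutes.

283 minutes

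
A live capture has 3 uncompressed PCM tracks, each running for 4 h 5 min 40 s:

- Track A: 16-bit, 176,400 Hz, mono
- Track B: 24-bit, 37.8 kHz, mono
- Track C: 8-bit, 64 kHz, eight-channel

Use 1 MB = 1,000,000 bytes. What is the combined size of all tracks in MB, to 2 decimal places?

4 h 5 min 40 s = 14,740 s.
Track A: 176,400 × 14,740 × 2 × 1 = 5,200,272,000 bytes.
Track B: 37,800 × 14,740 × 3 × 1 = 1,671,516,000 bytes.
Track C: 64,000 × 14,740 × 1 × 8 = 7,546,880,000 bytes.
Total = 14,418,668,000 bytes = 14418.67 MB.

14418.67 MB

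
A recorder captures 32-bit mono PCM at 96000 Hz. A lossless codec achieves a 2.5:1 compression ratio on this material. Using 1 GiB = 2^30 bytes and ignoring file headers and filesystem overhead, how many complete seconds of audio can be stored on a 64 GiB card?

447,392 seconds

Uncompressed byte rate = 96,000 × 4 × 1 = 384,000 bytes/s.
After 2.5:1 compression, effective rate ≈ 153600 bytes/s.
Capacity = 64 × 1,073,741,824 = 68,719,476,736 bytes.
68,719,476,736 / effective rate ≈ 447392.43 s → 447,392 seconds.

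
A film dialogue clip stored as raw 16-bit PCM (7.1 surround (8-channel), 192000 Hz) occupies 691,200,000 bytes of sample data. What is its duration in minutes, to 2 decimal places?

3.75 minutes

Byte rate = 192,000 × 2 × 8 = 3,072,000 bytes/s.
Duration = 691,200,000 / 3,072,000 = 225 s.
225 s / 60 = 3.75 minutes.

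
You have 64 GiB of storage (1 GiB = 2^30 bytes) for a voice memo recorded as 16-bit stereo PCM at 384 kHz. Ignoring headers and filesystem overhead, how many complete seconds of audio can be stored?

Uncompressed byte rate = 384,000 × 2 × 2 = 1,536,000 bytes/s.
Capacity = 64 × 1,073,741,824 = 68,719,476,736 bytes.
68,719,476,736 / 1,536,000 ≈ 44739.24 s → 44,739 seconds.

44,739 seconds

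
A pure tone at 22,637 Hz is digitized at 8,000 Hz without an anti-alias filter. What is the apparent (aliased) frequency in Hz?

Nyquist = 8,000/2 = 4,000 Hz; 22,637 Hz exceeds it.
Alias = |22,637 − 3×8,000| = |22,637 − 24,000| = 1,363 Hz.

1,363 Hz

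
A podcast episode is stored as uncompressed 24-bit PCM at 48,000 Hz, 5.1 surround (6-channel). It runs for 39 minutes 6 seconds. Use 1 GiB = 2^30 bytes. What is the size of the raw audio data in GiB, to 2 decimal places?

1.89 GiB

Duration = 39 minutes 6 seconds = 2,346 s.
Bytes = 48,000 samples/s × 2,346 s × 3 bytes/sample × 6 ch = 2,026,944,000 bytes.
2,026,944,000 / 1,073,741,824 = 1.89 GiB.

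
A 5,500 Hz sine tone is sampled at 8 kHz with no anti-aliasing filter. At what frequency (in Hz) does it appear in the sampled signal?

Nyquist = 8,000/2 = 4,000 Hz; 5,500 Hz exceeds it.
Alias = |5,500 − 1×8,000| = |5,500 − 8,000| = 2,500 Hz.

2,500 Hz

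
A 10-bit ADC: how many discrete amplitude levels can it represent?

1,024 levels

2^10 = 1,024.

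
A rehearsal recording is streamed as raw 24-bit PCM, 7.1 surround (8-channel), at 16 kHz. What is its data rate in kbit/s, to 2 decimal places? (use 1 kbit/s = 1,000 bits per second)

3072.00 kbit/s

Bit rate = 16,000 × 24 × 8 = 3,072,000 bits/s.
= 3072.00 kbit/s.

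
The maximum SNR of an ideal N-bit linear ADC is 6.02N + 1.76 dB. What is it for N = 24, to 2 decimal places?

146.24 dB

6.02 × 24 + 1.76 = 146.24 dB.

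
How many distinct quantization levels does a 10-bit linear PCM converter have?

2^10 = 1,024.

1,024 levels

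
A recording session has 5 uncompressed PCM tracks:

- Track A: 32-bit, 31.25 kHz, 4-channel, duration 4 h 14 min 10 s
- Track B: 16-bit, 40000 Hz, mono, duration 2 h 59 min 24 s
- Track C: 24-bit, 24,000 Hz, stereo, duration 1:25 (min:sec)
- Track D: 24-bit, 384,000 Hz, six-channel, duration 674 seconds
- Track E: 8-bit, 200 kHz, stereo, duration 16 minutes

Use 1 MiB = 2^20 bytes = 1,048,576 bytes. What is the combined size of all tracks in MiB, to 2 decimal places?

12913.75 MiB

Track A: 4 h 14 min 10 s = 15,250 s; 31,250 × 15,250 × 4 × 4 = 7,625,000,000 bytes.
Track B: 2 h 59 min 24 s = 10,764 s; 40,000 × 10,764 × 2 × 1 = 861,120,000 bytes.
Track C: 1:25 (min:sec) = 85 s; 24,000 × 85 × 3 × 2 = 12,240,000 bytes.
Track D: 384,000 × 674 × 3 × 6 = 4,658,688,000 bytes.
Track E: 16 minutes = 960 s; 200,000 × 960 × 1 × 2 = 384,000,000 bytes.
Total = 13,541,048,000 bytes = 12913.75 MiB.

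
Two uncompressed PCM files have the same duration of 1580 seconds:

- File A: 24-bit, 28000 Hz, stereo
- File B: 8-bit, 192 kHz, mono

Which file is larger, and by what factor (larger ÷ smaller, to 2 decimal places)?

File A: 28,000 × 3 × 2 = 168,000 bytes/s.
File B: 192,000 × 1 × 1 = 192,000 bytes/s.
File B is larger; ratio = 303,360,000 / 265,440,000 = 1.14.

File B, by a factor of 1.14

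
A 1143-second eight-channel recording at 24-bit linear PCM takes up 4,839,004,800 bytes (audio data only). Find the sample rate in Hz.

Bytes = sample_rate × seconds × bytes_per_sample × channels.
sample_rate = 4,839,004,800 / (1,143 × 3 × 8) = 4,839,004,800 / 27,432 = 176,400 Hz.

176,400 Hz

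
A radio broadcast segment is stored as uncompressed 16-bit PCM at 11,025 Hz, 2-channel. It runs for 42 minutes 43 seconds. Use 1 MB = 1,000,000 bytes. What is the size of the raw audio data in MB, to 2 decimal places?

113.03 MB

Duration = 42 minutes 43 seconds = 2,563 s.
Bytes = 11,025 samples/s × 2,563 s × 2 bytes/sample × 2 ch = 113,028,300 bytes.
113,028,300 / 1,000,000 = 113.03 MB.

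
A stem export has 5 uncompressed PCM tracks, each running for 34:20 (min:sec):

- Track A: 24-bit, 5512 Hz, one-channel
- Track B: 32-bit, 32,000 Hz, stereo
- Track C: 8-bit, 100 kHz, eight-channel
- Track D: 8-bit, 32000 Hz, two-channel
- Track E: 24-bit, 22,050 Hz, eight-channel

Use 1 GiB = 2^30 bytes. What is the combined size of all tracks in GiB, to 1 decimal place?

3.2 GiB

34:20 (min:sec) = 2,060 s.
Track A: 5,512 × 2,060 × 3 × 1 = 34,064,160 bytes.
Track B: 32,000 × 2,060 × 4 × 2 = 527,360,000 bytes.
Track C: 100,000 × 2,060 × 1 × 8 = 1,648,000,000 bytes.
Track D: 32,000 × 2,060 × 1 × 2 = 131,840,000 bytes.
Track E: 22,050 × 2,060 × 3 × 8 = 1,090,152,000 bytes.
Total = 3,431,416,160 bytes = 3.2 GiB.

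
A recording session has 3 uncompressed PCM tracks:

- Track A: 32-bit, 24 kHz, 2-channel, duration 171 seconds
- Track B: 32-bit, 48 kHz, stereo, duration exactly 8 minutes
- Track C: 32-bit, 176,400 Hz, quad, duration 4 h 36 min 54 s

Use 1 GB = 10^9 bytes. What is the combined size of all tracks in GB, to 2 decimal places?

Track A: 24,000 × 171 × 4 × 2 = 32,832,000 bytes.
Track B: exactly 8 minutes = 480 s; 48,000 × 480 × 4 × 2 = 184,320,000 bytes.
Track C: 4 h 36 min 54 s = 16,614 s; 176,400 × 16,614 × 4 × 4 = 46,891,353,600 bytes.
Total = 47,108,505,600 bytes = 47.11 GB.

47.11 GB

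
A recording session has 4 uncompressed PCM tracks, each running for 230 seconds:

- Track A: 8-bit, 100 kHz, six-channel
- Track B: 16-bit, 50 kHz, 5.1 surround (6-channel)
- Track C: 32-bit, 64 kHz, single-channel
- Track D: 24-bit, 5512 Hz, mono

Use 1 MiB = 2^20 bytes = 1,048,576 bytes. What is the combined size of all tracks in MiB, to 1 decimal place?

323.0 MiB

Track A: 100,000 × 230 × 1 × 6 = 138,000,000 bytes.
Track B: 50,000 × 230 × 2 × 6 = 138,000,000 bytes.
Track C: 64,000 × 230 × 4 × 1 = 58,880,000 bytes.
Track D: 5,512 × 230 × 3 × 1 = 3,803,280 bytes.
Total = 338,683,280 bytes = 323.0 MiB.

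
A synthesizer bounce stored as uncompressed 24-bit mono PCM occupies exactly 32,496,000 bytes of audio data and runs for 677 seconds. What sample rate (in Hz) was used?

Bytes = sample_rate × seconds × bytes_per_sample × channels.
sample_rate = 32,496,000 / (677 × 3 × 1) = 32,496,000 / 2,031 = 16,000 Hz.

16,000 Hz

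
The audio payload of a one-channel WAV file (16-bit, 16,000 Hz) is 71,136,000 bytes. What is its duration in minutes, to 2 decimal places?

Byte rate = 16,000 × 2 × 1 = 32,000 bytes/s.
Duration = 71,136,000 / 32,000 = 2,223 s.
2,223 s / 60 = 37.05 minutes.

37.05 minutes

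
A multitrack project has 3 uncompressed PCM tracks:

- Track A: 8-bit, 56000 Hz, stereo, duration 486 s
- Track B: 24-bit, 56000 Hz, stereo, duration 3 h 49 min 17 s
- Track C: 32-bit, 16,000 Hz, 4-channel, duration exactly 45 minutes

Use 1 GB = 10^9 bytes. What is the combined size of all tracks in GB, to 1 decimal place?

Track A: 56,000 × 486 × 1 × 2 = 54,432,000 bytes.
Track B: 3 h 49 min 17 s = 13,757 s; 56,000 × 13,757 × 3 × 2 = 4,622,352,000 bytes.
Track C: exactly 45 minutes = 2,700 s; 16,000 × 2,700 × 4 × 4 = 691,200,000 bytes.
Total = 5,367,984,000 bytes = 5.4 GB.

5.4 GB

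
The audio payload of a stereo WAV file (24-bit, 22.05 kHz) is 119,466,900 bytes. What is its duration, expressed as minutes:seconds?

15:03

Byte rate = 22,050 × 3 × 2 = 132,300 bytes/s.
Duration = 119,466,900 / 132,300 = 903 s.
903 s = 15:03.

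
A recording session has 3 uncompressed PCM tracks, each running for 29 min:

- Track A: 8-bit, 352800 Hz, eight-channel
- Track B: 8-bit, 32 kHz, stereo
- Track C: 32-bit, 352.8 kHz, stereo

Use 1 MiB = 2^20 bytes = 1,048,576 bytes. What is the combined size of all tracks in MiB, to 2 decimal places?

9473.14 MiB

29 min = 1,740 s.
Track A: 352,800 × 1,740 × 1 × 8 = 4,910,976,000 bytes.
Track B: 32,000 × 1,740 × 1 × 2 = 111,360,000 bytes.
Track C: 352,800 × 1,740 × 4 × 2 = 4,910,976,000 bytes.
Total = 9,933,312,000 bytes = 9473.14 MiB.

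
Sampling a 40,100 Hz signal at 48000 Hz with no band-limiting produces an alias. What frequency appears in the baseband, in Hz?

Nyquist = 48,000/2 = 24,000 Hz; 40,100 Hz exceeds it.
Alias = |40,100 − 1×48,000| = |40,100 − 48,000| = 7,900 Hz.

7,900 Hz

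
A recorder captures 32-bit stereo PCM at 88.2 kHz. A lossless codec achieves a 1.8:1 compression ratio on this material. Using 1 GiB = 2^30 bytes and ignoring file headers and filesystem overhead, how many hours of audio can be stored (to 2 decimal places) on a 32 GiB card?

Uncompressed byte rate = 88,200 × 4 × 2 = 705,600 bytes/s.
After 1.8:1 compression, effective rate ≈ 392000 bytes/s.
Capacity = 32 × 1,073,741,824 = 34,359,738,368 bytes.
34,359,738,368 / effective rate ≈ 87652.39 s → 24.35 hours.

24.35 hours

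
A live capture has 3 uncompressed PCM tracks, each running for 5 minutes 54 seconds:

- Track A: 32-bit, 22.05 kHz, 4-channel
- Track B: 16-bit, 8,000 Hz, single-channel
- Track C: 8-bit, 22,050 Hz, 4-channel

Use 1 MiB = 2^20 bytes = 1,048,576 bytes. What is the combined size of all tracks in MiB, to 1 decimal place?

154.3 MiB

5 minutes 54 seconds = 354 s.
Track A: 22,050 × 354 × 4 × 4 = 124,891,200 bytes.
Track B: 8,000 × 354 × 2 × 1 = 5,664,000 bytes.
Track C: 22,050 × 354 × 1 × 4 = 31,222,800 bytes.
Total = 161,778,000 bytes = 154.3 MiB.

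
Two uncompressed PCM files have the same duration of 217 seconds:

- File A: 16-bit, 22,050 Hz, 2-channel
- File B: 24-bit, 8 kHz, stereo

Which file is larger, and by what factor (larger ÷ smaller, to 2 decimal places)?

File A: 22,050 × 2 × 2 = 88,200 bytes/s.
File B: 8,000 × 3 × 2 = 48,000 bytes/s.
File A is larger; ratio = 19,139,400 / 10,416,000 = 1.84.

File A, by a factor of 1.84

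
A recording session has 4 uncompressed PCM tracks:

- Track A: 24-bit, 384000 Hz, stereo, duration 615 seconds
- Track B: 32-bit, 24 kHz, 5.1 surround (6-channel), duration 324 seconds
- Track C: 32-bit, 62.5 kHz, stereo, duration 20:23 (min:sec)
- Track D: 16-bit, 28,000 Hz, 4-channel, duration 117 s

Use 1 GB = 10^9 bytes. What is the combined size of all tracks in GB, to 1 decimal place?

2.2 GB

Track A: 384,000 × 615 × 3 × 2 = 1,416,960,000 bytes.
Track B: 24,000 × 324 × 4 × 6 = 186,624,000 bytes.
Track C: 20:23 (min:sec) = 1,223 s; 62,500 × 1,223 × 4 × 2 = 611,500,000 bytes.
Track D: 28,000 × 117 × 2 × 4 = 26,208,000 bytes.
Total = 2,241,292,000 bytes = 2.2 GB.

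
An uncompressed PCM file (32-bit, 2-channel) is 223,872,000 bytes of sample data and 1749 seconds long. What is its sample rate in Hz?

16,000 Hz

Bytes = sample_rate × seconds × bytes_per_sample × channels.
sample_rate = 223,872,000 / (1,749 × 4 × 2) = 223,872,000 / 13,992 = 16,000 Hz.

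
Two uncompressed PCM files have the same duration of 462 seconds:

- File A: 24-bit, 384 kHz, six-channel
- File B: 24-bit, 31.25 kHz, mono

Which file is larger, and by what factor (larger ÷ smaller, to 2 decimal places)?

File A, by a factor of 73.73

File A: 384,000 × 3 × 6 = 6,912,000 bytes/s.
File B: 31,250 × 3 × 1 = 93,750 bytes/s.
File A is larger; ratio = 3,193,344,000 / 43,312,500 = 73.73.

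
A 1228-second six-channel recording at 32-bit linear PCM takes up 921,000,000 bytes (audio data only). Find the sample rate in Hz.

Bytes = sample_rate × seconds × bytes_per_sample × channels.
sample_rate = 921,000,000 / (1,228 × 4 × 6) = 921,000,000 / 29,472 = 31,250 Hz.

31,250 Hz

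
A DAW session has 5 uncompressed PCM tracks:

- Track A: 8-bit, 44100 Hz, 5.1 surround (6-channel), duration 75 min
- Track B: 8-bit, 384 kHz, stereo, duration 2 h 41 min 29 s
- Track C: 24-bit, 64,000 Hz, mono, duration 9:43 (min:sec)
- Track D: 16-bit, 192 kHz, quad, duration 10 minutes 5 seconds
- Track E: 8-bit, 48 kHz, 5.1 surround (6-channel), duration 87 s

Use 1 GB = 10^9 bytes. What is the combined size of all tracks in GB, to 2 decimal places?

Track A: 75 min = 4,500 s; 44,100 × 4,500 × 1 × 6 = 1,190,700,000 bytes.
Track B: 2 h 41 min 29 s = 9,689 s; 384,000 × 9,689 × 1 × 2 = 7,441,152,000 bytes.
Track C: 9:43 (min:sec) = 583 s; 64,000 × 583 × 3 × 1 = 111,936,000 bytes.
Track D: 10 minutes 5 seconds = 605 s; 192,000 × 605 × 2 × 4 = 929,280,000 bytes.
Track E: 48,000 × 87 × 1 × 6 = 25,056,000 bytes.
Total = 9,698,124,000 bytes = 9.70 GB.

9.70 GB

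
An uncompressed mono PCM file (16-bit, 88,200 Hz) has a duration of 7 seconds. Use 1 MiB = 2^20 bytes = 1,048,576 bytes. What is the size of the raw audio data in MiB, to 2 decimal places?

Bytes = 88,200 samples/s × 7 s × 2 bytes/sample × 1 ch = 1,234,800 bytes.
1,234,800 / 1,048,576 = 1.18 MiB.

1.18 MiB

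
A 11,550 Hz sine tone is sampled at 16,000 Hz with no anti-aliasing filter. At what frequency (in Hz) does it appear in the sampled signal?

4,450 Hz

Nyquist = 16,000/2 = 8,000 Hz; 11,550 Hz exceeds it.
Alias = |11,550 − 1×16,000| = |11,550 − 16,000| = 4,450 Hz.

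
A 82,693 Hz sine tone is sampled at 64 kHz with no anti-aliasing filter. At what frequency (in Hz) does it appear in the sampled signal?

18,693 Hz

Nyquist = 64,000/2 = 32,000 Hz; 82,693 Hz exceeds it.
Alias = |82,693 − 1×64,000| = |82,693 − 64,000| = 18,693 Hz.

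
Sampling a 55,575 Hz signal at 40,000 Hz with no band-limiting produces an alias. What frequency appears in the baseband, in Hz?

Nyquist = 40,000/2 = 20,000 Hz; 55,575 Hz exceeds it.
Alias = |55,575 − 1×40,000| = |55,575 − 40,000| = 15,575 Hz.

15,575 Hz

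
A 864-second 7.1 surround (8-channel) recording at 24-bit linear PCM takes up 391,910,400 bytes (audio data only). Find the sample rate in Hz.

18,900 Hz

Bytes = sample_rate × seconds × bytes_per_sample × channels.
sample_rate = 391,910,400 / (864 × 3 × 8) = 391,910,400 / 20,736 = 18,900 Hz.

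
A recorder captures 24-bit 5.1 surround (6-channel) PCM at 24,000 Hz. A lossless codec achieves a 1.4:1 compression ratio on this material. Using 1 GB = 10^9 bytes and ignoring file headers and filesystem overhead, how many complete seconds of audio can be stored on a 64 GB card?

Uncompressed byte rate = 24,000 × 3 × 6 = 432,000 bytes/s.
After 1.4:1 compression, effective rate ≈ 308571.43 bytes/s.
Capacity = 64 × 1,000,000,000 = 64,000,000,000 bytes.
64,000,000,000 / effective rate ≈ 207407.41 s → 207,407 seconds.

207,407 seconds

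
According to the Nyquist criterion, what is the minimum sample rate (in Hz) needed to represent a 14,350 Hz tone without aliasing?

Minimum sample rate = 2 × 14,350 Hz = 28,700 Hz.

28,700 Hz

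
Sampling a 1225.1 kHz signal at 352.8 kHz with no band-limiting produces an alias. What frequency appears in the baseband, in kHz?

Nyquist = 352,800/2 = 176,400 Hz; 1,225,100 Hz exceeds it.
Alias = |1,225,100 − 3×352,800| = |1,225,100 − 1,058,400| = 166,700 Hz = 166.7 kHz.

166.7 kHz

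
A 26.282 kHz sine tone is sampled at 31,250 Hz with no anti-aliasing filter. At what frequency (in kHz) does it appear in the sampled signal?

4.968 kHz

Nyquist = 31,250/2 = 15,625 Hz; 26,282 Hz exceeds it.
Alias = |26,282 − 1×31,250| = |26,282 − 31,250| = 4,968 Hz = 4.968 kHz.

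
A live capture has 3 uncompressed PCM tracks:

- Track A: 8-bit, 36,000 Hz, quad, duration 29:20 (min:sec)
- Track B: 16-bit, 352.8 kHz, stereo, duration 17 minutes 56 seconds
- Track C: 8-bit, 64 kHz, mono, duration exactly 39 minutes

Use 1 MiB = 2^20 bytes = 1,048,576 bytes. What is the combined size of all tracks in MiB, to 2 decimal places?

Track A: 29:20 (min:sec) = 1,760 s; 36,000 × 1,760 × 1 × 4 = 253,440,000 bytes.
Track B: 17 minutes 56 seconds = 1,076 s; 352,800 × 1,076 × 2 × 2 = 1,518,451,200 bytes.
Track C: exactly 39 minutes = 2,340 s; 64,000 × 2,340 × 1 × 1 = 149,760,000 bytes.
Total = 1,921,651,200 bytes = 1832.63 MiB.

1832.63 MiB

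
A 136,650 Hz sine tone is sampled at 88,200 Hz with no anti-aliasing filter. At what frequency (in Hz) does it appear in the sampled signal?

Nyquist = 88,200/2 = 44,100 Hz; 136,650 Hz exceeds it.
Alias = |136,650 − 2×88,200| = |136,650 − 176,400| = 39,750 Hz.

39,750 Hz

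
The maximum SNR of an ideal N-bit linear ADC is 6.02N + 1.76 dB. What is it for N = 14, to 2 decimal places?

6.02 × 14 + 1.76 = 86.04 dB.

86.04 dB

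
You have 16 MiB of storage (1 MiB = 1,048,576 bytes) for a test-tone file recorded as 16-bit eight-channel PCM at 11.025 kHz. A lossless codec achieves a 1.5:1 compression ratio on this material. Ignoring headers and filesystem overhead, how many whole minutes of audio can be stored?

Uncompressed byte rate = 11,025 × 2 × 8 = 176,400 bytes/s.
After 1.5:1 compression, effective rate ≈ 117600 bytes/s.
Capacity = 16 × 1,048,576 = 16,777,216 bytes.
16,777,216 / effective rate ≈ 142.66 s → 2 minutes.

2 minutes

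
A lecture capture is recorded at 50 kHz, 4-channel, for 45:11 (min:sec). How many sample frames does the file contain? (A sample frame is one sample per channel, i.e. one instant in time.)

45:11 (min:sec) = 2,711 s.
50,000 samples/s × 2,711 s = 135,550,000 frames.

135,550,000 sample frames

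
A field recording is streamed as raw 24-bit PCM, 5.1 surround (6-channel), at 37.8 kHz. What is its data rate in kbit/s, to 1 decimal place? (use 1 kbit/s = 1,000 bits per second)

Bit rate = 37,800 × 24 × 6 = 5,443,200 bits/s.
= 5443.2 kbit/s.

5443.2 kbit/s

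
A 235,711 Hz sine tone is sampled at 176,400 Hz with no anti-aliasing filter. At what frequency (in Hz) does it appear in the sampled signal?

59,311 Hz

Nyquist = 176,400/2 = 88,200 Hz; 235,711 Hz exceeds it.
Alias = |235,711 − 1×176,400| = |235,711 − 176,400| = 59,311 Hz.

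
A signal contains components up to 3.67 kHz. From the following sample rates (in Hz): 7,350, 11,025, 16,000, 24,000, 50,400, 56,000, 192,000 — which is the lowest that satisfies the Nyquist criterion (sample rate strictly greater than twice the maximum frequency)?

Need sample rate > 2 × 3,670 = 7,340 Hz.
Lowest listed rate above 7,340 Hz is 7,350 Hz.

7,350 Hz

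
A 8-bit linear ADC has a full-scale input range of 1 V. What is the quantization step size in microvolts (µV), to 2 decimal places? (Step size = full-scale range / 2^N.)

3906.25 µV

1 V / 2^8 = 1 / 256 V = 3906.25 µV.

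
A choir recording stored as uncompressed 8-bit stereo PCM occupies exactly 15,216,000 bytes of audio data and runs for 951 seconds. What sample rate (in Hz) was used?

8,000 Hz

Bytes = sample_rate × seconds × bytes_per_sample × channels.
sample_rate = 15,216,000 / (951 × 1 × 2) = 15,216,000 / 1,902 = 8,000 Hz.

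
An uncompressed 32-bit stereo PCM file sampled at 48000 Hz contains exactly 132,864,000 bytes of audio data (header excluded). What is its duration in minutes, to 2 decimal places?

5.77 minutes

Byte rate = 48,000 × 4 × 2 = 384,000 bytes/s.
Duration = 132,864,000 / 384,000 = 346 s.
346 s / 60 = 5.77 minutes.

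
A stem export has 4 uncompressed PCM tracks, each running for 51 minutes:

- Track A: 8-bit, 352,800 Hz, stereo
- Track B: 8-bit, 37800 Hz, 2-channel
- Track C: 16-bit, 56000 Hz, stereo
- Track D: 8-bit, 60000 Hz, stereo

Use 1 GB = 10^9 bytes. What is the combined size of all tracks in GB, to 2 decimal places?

51 minutes = 3,060 s.
Track A: 352,800 × 3,060 × 1 × 2 = 2,159,136,000 bytes.
Track B: 37,800 × 3,060 × 1 × 2 = 231,336,000 bytes.
Track C: 56,000 × 3,060 × 2 × 2 = 685,440,000 bytes.
Track D: 60,000 × 3,060 × 1 × 2 = 367,200,000 bytes.
Total = 3,443,112,000 bytes = 3.44 GB.

3.44 GB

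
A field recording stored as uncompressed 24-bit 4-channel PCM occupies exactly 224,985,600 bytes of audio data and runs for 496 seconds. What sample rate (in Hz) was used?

Bytes = sample_rate × seconds × bytes_per_sample × channels.
sample_rate = 224,985,600 / (496 × 3 × 4) = 224,985,600 / 5,952 = 37,800 Hz.

37,800 Hz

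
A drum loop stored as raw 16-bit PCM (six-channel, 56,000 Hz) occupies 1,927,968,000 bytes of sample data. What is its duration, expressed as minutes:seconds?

47:49

Byte rate = 56,000 × 2 × 6 = 672,000 bytes/s.
Duration = 1,927,968,000 / 672,000 = 2,869 s.
2,869 s = 47:49.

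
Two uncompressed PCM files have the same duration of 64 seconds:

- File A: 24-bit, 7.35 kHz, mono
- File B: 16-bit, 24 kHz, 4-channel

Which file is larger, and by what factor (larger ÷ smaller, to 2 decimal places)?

File A: 7,350 × 3 × 1 = 22,050 bytes/s.
File B: 24,000 × 2 × 4 = 192,000 bytes/s.
File B is larger; ratio = 12,288,000 / 1,411,200 = 8.71.

File B, by a factor of 8.71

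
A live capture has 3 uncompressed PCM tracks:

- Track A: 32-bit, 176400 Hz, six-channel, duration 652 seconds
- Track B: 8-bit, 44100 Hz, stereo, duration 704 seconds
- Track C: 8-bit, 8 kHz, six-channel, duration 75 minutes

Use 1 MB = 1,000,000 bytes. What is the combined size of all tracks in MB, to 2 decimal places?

3038.40 MB

Track A: 176,400 × 652 × 4 × 6 = 2,760,307,200 bytes.
Track B: 44,100 × 704 × 1 × 2 = 62,092,800 bytes.
Track C: 75 minutes = 4,500 s; 8,000 × 4,500 × 1 × 6 = 216,000,000 bytes.
Total = 3,038,400,000 bytes = 3038.40 MB.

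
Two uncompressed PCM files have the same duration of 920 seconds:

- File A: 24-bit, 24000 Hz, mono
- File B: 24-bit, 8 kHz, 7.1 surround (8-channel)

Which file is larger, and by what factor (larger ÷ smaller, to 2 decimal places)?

File A: 24,000 × 3 × 1 = 72,000 bytes/s.
File B: 8,000 × 3 × 8 = 192,000 bytes/s.
File B is larger; ratio = 176,640,000 / 66,240,000 = 2.67.

File B, by a factor of 2.67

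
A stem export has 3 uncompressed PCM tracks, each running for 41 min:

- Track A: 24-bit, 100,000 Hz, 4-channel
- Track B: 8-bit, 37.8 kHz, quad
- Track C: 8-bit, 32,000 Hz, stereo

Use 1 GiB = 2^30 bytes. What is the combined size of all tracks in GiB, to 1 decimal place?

3.2 GiB

41 min = 2,460 s.
Track A: 100,000 × 2,460 × 3 × 4 = 2,952,000,000 bytes.
Track B: 37,800 × 2,460 × 1 × 4 = 371,952,000 bytes.
Track C: 32,000 × 2,460 × 1 × 2 = 157,440,000 bytes.
Total = 3,481,392,000 bytes = 3.2 GiB.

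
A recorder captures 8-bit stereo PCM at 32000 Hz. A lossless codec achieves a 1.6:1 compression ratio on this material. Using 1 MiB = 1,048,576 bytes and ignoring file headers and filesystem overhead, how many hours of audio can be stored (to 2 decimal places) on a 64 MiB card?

0.47 hours

Uncompressed byte rate = 32,000 × 1 × 2 = 64,000 bytes/s.
After 1.6:1 compression, effective rate ≈ 40000 bytes/s.
Capacity = 64 × 1,048,576 = 67,108,864 bytes.
67,108,864 / effective rate ≈ 1677.72 s → 0.47 hours.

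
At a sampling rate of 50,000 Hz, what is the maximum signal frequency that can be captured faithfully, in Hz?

25,000 Hz

Nyquist frequency = sample rate / 2 = 50,000 / 2 = 25,000 Hz.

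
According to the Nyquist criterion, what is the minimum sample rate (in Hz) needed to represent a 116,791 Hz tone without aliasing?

Minimum sample rate = 2 × 116,791 Hz = 233,582 Hz.

233,582 Hz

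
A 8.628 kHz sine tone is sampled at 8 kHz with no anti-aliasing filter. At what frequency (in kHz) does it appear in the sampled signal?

Nyquist = 8,000/2 = 4,000 Hz; 8,628 Hz exceeds it.
Alias = |8,628 − 1×8,000| = |8,628 − 8,000| = 628 Hz = 0.628 kHz.

0.628 kHz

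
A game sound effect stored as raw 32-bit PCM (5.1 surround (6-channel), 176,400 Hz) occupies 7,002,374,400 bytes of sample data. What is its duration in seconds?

1,654 seconds

Byte rate = 176,400 × 4 × 6 = 4,233,600 bytes/s.
Duration = 7,002,374,400 / 4,233,600 = 1,654 s.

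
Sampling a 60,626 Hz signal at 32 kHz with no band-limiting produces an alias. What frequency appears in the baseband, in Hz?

Nyquist = 32,000/2 = 16,000 Hz; 60,626 Hz exceeds it.
Alias = |60,626 − 2×32,000| = |60,626 − 64,000| = 3,374 Hz.

3,374 Hz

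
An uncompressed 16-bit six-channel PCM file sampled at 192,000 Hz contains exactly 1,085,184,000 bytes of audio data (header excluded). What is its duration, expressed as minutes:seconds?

7:51

Byte rate = 192,000 × 2 × 6 = 2,304,000 bytes/s.
Duration = 1,085,184,000 / 2,304,000 = 471 s.
471 s = 7:51.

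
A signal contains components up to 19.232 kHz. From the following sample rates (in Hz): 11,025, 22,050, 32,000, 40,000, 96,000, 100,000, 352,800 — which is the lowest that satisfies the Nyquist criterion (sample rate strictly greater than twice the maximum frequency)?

Need sample rate > 2 × 19,232 = 38,464 Hz.
Lowest listed rate above 38,464 Hz is 40,000 Hz.

40,000 Hz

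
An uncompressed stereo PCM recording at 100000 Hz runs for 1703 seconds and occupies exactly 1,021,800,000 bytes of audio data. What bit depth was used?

24 bits

Bytes per sample = 1,021,800,000 / (100,000 × 1,703 × 2) = 1,021,800,000 / 340,600,000 = 3.
Bit depth = 3 × 8 = 24 bits.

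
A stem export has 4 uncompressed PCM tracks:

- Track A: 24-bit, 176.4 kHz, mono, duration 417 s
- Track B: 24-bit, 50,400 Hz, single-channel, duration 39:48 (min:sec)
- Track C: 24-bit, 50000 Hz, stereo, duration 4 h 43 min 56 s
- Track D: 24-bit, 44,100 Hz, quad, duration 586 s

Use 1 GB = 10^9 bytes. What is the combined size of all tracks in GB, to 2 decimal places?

6.00 GB

Track A: 176,400 × 417 × 3 × 1 = 220,676,400 bytes.
Track B: 39:48 (min:sec) = 2,388 s; 50,400 × 2,388 × 3 × 1 = 361,065,600 bytes.
Track C: 4 h 43 min 56 s = 17,036 s; 50,000 × 17,036 × 3 × 2 = 5,110,800,000 bytes.
Track D: 44,100 × 586 × 3 × 4 = 310,111,200 bytes.
Total = 6,002,653,200 bytes = 6.00 GB.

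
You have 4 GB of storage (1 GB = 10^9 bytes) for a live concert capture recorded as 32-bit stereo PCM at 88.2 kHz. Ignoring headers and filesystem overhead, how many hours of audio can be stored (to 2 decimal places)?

1.57 hours

Uncompressed byte rate = 88,200 × 4 × 2 = 705,600 bytes/s.
Capacity = 4 × 1,000,000,000 = 4,000,000,000 bytes.
4,000,000,000 / 705,600 ≈ 5668.93 s → 1.57 hours.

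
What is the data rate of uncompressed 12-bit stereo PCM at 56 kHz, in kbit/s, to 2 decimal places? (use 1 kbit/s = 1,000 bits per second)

1344.00 kbit/s

Bit rate = 56,000 × 12 × 2 = 1,344,000 bits/s.
= 1344.00 kbit/s.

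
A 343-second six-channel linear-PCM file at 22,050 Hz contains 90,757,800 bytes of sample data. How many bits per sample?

16 bits

Bytes per sample = 90,757,800 / (22,050 × 343 × 6) = 90,757,800 / 45,378,900 = 2.
Bit depth = 2 × 8 = 16 bits.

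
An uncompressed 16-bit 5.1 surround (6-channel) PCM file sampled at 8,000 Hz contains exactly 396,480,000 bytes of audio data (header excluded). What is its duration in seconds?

Byte rate = 8,000 × 2 × 6 = 96,000 bytes/s.
Duration = 396,480,000 / 96,000 = 4,130 s.

4,130 seconds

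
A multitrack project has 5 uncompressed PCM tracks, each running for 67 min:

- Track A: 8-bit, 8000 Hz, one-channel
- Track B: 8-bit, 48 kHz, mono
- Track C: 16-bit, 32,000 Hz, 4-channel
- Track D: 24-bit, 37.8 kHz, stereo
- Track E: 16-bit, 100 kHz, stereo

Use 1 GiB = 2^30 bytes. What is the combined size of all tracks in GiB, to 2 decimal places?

3.51 GiB

67 min = 4,020 s.
Track A: 8,000 × 4,020 × 1 × 1 = 32,160,000 bytes.
Track B: 48,000 × 4,020 × 1 × 1 = 192,960,000 bytes.
Track C: 32,000 × 4,020 × 2 × 4 = 1,029,120,000 bytes.
Track D: 37,800 × 4,020 × 3 × 2 = 911,736,000 bytes.
Track E: 100,000 × 4,020 × 2 × 2 = 1,608,000,000 bytes.
Total = 3,773,976,000 bytes = 3.51 GiB.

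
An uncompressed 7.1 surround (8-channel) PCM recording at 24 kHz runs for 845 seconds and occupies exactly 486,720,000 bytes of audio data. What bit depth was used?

Bytes per sample = 486,720,000 / (24,000 × 845 × 8) = 486,720,000 / 162,240,000 = 3.
Bit depth = 3 × 8 = 24 bits.

24 bits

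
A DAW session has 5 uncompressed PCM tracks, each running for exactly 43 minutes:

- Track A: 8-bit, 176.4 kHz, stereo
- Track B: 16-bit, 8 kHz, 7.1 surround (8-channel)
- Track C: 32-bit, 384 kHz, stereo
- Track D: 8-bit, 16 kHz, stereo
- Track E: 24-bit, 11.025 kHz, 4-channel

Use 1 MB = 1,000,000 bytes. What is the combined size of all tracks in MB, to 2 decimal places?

exactly 43 minutes = 2,580 s.
Track A: 176,400 × 2,580 × 1 × 2 = 910,224,000 bytes.
Track B: 8,000 × 2,580 × 2 × 8 = 330,240,000 bytes.
Track C: 384,000 × 2,580 × 4 × 2 = 7,925,760,000 bytes.
Track D: 16,000 × 2,580 × 1 × 2 = 82,560,000 bytes.
Track E: 11,025 × 2,580 × 3 × 4 = 341,334,000 bytes.
Total = 9,590,118,000 bytes = 9590.12 MB.

9590.12 MB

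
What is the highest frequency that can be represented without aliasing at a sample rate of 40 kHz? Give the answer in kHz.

20 kHz

Nyquist frequency = sample rate / 2 = 40,000 / 2 = 20 kHz.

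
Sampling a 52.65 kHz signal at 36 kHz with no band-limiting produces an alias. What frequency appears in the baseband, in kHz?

16.65 kHz

Nyquist = 36,000/2 = 18,000 Hz; 52,650 Hz exceeds it.
Alias = |52,650 − 1×36,000| = |52,650 − 36,000| = 16,650 Hz = 16.65 kHz.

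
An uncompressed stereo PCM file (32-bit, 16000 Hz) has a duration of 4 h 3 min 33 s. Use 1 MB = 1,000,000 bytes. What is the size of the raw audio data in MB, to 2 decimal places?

1870.46 MB

Duration = 4 h 3 min 33 s = 14,613 s.
Bytes = 16,000 samples/s × 14,613 s × 4 bytes/sample × 2 ch = 1,870,464,000 bytes.
1,870,464,000 / 1,000,000 = 1870.46 MB.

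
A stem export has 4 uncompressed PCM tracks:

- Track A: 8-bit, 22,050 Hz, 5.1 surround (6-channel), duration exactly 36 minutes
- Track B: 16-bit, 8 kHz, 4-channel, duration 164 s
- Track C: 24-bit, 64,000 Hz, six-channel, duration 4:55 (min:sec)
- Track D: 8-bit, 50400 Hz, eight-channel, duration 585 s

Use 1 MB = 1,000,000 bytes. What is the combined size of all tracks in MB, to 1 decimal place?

872.0 MB

Track A: exactly 36 minutes = 2,160 s; 22,050 × 2,160 × 1 × 6 = 285,768,000 bytes.
Track B: 8,000 × 164 × 2 × 4 = 10,496,000 bytes.
Track C: 4:55 (min:sec) = 295 s; 64,000 × 295 × 3 × 6 = 339,840,000 bytes.
Track D: 50,400 × 585 × 1 × 8 = 235,872,000 bytes.
Total = 871,976,000 bytes = 872.0 MB.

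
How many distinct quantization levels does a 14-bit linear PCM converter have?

16,384 levels

2^14 = 16,384.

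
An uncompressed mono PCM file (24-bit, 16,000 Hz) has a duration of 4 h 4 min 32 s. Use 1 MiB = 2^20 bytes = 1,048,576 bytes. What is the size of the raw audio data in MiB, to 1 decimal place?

Duration = 4 h 4 min 32 s = 14,672 s.
Bytes = 16,000 samples/s × 14,672 s × 3 bytes/sample × 1 ch = 704,256,000 bytes.
704,256,000 / 1,048,576 = 671.6 MiB.

671.6 MiB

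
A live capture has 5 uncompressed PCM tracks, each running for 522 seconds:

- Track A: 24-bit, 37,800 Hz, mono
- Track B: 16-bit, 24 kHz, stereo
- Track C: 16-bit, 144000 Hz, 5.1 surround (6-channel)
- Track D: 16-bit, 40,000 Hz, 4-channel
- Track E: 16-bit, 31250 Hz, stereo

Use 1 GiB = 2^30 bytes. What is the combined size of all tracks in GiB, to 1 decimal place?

Track A: 37,800 × 522 × 3 × 1 = 59,194,800 bytes.
Track B: 24,000 × 522 × 2 × 2 = 50,112,000 bytes.
Track C: 144,000 × 522 × 2 × 6 = 902,016,000 bytes.
Track D: 40,000 × 522 × 2 × 4 = 167,040,000 bytes.
Track E: 31,250 × 522 × 2 × 2 = 65,250,000 bytes.
Total = 1,243,612,800 bytes = 1.2 GiB.

1.2 GiB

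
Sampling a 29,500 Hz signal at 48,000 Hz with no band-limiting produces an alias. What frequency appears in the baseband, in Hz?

Nyquist = 48,000/2 = 24,000 Hz; 29,500 Hz exceeds it.
Alias = |29,500 − 1×48,000| = |29,500 − 48,000| = 18,500 Hz.

18,500 Hz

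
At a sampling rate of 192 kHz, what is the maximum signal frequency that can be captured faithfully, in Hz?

96,000 Hz

Nyquist frequency = sample rate / 2 = 192,000 / 2 = 96,000 Hz.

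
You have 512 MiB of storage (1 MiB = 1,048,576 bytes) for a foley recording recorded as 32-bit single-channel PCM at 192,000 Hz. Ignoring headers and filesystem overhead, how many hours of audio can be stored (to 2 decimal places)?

Uncompressed byte rate = 192,000 × 4 × 1 = 768,000 bytes/s.
Capacity = 512 × 1,048,576 = 536,870,912 bytes.
536,870,912 / 768,000 ≈ 699.05 s → 0.19 hours.

0.19 hours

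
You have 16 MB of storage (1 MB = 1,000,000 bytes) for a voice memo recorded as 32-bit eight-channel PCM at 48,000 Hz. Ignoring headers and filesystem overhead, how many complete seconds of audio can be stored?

10 seconds

Uncompressed byte rate = 48,000 × 4 × 8 = 1,536,000 bytes/s.
Capacity = 16 × 1,000,000 = 16,000,000 bytes.
16,000,000 / 1,536,000 ≈ 10.42 s → 10 seconds.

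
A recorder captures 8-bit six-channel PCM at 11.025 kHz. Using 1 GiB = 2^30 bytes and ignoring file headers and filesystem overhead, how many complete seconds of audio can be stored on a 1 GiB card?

16,231 seconds

Uncompressed byte rate = 11,025 × 1 × 6 = 66,150 bytes/s.
Capacity = 1 × 1,073,741,824 = 1,073,741,824 bytes.
1,073,741,824 / 66,150 ≈ 16231.92 s → 16,231 seconds.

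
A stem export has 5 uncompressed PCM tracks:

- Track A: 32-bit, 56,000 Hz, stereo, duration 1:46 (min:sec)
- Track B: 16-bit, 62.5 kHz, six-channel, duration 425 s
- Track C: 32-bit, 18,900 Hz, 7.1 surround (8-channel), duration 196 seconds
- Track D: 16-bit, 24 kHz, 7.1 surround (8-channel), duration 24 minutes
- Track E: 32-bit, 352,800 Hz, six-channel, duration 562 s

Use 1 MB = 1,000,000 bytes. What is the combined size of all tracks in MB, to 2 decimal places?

Track A: 1:46 (min:sec) = 106 s; 56,000 × 106 × 4 × 2 = 47,488,000 bytes.
Track B: 62,500 × 425 × 2 × 6 = 318,750,000 bytes.
Track C: 18,900 × 196 × 4 × 8 = 118,540,800 bytes.
Track D: 24 minutes = 1,440 s; 24,000 × 1,440 × 2 × 8 = 552,960,000 bytes.
Track E: 352,800 × 562 × 4 × 6 = 4,758,566,400 bytes.
Total = 5,796,305,200 bytes = 5796.31 MB.

5796.31 MB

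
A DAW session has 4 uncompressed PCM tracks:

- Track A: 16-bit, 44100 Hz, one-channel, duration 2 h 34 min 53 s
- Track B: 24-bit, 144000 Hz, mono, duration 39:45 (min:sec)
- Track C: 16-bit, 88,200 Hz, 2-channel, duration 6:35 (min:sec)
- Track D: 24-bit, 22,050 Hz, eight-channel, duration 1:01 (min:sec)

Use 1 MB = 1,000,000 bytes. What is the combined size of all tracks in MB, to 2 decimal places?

Track A: 2 h 34 min 53 s = 9,293 s; 44,100 × 9,293 × 2 × 1 = 819,642,600 bytes.
Track B: 39:45 (min:sec) = 2,385 s; 144,000 × 2,385 × 3 × 1 = 1,030,320,000 bytes.
Track C: 6:35 (min:sec) = 395 s; 88,200 × 395 × 2 × 2 = 139,356,000 bytes.
Track D: 1:01 (min:sec) = 61 s; 22,050 × 61 × 3 × 8 = 32,281,200 bytes.
Total = 2,021,599,800 bytes = 2021.60 MB.

2021.60 MB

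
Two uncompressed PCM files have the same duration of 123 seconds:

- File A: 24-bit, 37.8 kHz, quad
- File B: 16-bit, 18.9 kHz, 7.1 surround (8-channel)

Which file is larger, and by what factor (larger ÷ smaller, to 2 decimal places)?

File A, by a factor of 1.50

File A: 37,800 × 3 × 4 = 453,600 bytes/s.
File B: 18,900 × 2 × 8 = 302,400 bytes/s.
File A is larger; ratio = 55,792,800 / 37,195,200 = 1.50.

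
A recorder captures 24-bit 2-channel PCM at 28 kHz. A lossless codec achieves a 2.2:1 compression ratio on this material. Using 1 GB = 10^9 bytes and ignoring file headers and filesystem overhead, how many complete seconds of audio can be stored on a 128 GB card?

1,676,190 seconds

Uncompressed byte rate = 28,000 × 3 × 2 = 168,000 bytes/s.
After 2.2:1 compression, effective rate ≈ 76363.64 bytes/s.
Capacity = 128 × 1,000,000,000 = 128,000,000,000 bytes.
128,000,000,000 / effective rate ≈ 1676190.48 s → 1,676,190 seconds.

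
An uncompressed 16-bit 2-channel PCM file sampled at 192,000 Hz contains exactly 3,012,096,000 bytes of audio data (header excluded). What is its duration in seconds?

Byte rate = 192,000 × 2 × 2 = 768,000 bytes/s.
Duration = 3,012,096,000 / 768,000 = 3,922 s.

3,922 seconds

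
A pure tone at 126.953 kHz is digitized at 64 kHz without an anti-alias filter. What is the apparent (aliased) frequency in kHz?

Nyquist = 64,000/2 = 32,000 Hz; 126,953 Hz exceeds it.
Alias = |126,953 − 2×64,000| = |126,953 − 128,000| = 1,047 Hz = 1.047 kHz.

1.047 kHz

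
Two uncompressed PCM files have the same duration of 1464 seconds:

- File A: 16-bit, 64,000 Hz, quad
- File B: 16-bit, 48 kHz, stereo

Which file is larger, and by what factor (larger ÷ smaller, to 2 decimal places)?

File A, by a factor of 2.67

File A: 64,000 × 2 × 4 = 512,000 bytes/s.
File B: 48,000 × 2 × 2 = 192,000 bytes/s.
File A is larger; ratio = 749,568,000 / 281,088,000 = 2.67.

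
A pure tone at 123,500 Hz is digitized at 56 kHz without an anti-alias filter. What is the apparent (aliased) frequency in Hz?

Nyquist = 56,000/2 = 28,000 Hz; 123,500 Hz exceeds it.
Alias = |123,500 − 2×56,000| = |123,500 − 112,000| = 11,500 Hz.

11,500 Hz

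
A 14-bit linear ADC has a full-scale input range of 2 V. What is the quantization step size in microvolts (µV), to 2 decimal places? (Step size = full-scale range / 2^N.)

2 V / 2^14 = 2 / 16,384 V = 122.07 µV.

122.07 µV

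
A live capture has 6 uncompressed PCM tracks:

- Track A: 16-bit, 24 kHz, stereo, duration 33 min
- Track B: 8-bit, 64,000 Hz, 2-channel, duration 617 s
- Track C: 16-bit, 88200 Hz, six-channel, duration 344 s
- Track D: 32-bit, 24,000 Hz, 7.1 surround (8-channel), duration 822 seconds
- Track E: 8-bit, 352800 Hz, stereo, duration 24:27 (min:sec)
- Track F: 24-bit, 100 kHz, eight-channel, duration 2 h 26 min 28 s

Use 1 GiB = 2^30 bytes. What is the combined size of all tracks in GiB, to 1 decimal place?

21.8 GiB

Track A: 33 min = 1,980 s; 24,000 × 1,980 × 2 × 2 = 190,080,000 bytes.
Track B: 64,000 × 617 × 1 × 2 = 78,976,000 bytes.
Track C: 88,200 × 344 × 2 × 6 = 364,089,600 bytes.
Track D: 24,000 × 822 × 4 × 8 = 631,296,000 bytes.
Track E: 24:27 (min:sec) = 1,467 s; 352,800 × 1,467 × 1 × 2 = 1,035,115,200 bytes.
Track F: 2 h 26 min 28 s = 8,788 s; 100,000 × 8,788 × 3 × 8 = 21,091,200,000 bytes.
Total = 23,390,756,800 bytes = 21.8 GiB.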